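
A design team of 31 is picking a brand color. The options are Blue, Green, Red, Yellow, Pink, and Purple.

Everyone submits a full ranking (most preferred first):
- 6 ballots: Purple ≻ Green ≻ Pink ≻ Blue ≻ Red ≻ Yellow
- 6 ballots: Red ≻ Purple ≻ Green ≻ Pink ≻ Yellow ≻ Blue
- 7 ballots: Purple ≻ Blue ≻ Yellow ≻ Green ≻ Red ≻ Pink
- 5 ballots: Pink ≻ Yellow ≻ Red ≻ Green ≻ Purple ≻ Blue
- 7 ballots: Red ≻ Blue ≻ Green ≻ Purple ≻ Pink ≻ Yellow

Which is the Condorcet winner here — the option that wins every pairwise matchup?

Red vs Blue: 18–13
Red vs Green: 18–13
Red vs Yellow: 19–12
Red vs Pink: 20–11
Red vs Purple: 18–13
Red beats every other option.

Red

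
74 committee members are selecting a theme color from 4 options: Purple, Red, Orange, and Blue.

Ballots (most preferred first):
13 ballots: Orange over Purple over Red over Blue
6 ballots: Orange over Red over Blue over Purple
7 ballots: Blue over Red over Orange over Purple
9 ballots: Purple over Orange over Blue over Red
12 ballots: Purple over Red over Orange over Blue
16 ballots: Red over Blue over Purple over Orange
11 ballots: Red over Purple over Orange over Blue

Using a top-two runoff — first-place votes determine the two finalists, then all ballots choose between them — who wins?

Round 1 first-place votes: Purple 21, Red 27, Orange 19, Blue 7. Red and Purple advance.
Runoff: Red is ranked above Purple on 40 ballots, Purple above Red on 34.

Red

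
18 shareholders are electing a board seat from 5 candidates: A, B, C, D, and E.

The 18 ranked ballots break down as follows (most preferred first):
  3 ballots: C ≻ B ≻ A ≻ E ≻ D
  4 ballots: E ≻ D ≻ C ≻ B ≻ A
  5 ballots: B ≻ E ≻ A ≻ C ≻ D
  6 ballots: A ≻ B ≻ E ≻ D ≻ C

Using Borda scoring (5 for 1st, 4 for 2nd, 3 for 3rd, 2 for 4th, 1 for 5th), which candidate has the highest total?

A: 3×3 + 4×1 + 5×3 + 6×5 = 58
B: 3×4 + 4×2 + 5×5 + 6×4 = 69
C: 3×5 + 4×3 + 5×2 + 6×1 = 43
D: 3×1 + 4×4 + 5×1 + 6×2 = 36
E: 3×2 + 4×5 + 5×4 + 6×3 = 64

B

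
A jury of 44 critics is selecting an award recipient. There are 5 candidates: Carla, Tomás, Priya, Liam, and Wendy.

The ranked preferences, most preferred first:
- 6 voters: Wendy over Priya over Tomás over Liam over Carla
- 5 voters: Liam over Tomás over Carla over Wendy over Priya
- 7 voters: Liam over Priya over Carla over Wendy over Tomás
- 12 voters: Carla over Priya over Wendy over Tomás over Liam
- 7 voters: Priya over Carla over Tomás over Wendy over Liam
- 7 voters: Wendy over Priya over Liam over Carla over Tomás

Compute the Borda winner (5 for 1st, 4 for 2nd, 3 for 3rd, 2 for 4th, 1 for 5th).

Carla: 6×1 + 5×3 + 7×3 + 12×5 + 7×4 + 7×2 = 144
Tomás: 6×3 + 5×4 + 7×1 + 12×2 + 7×3 + 7×1 = 97
Priya: 6×4 + 5×1 + 7×4 + 12×4 + 7×5 + 7×4 = 168
Liam: 6×2 + 5×5 + 7×5 + 12×1 + 7×1 + 7×3 = 112
Wendy: 6×5 + 5×2 + 7×2 + 12×3 + 7×2 + 7×5 = 139

Priya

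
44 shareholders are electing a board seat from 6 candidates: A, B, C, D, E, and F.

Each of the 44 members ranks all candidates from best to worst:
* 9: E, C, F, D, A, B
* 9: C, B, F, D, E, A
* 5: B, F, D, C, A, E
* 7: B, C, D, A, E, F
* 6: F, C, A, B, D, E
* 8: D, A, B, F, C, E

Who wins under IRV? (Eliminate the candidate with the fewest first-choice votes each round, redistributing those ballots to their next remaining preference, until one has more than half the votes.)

Round 1: A 0, B 12, C 9, D 8, E 9, F 6. A eliminated.
Round 2: B 12, C 9, D 8, E 9, F 6. F eliminated.
Round 3: B 12, C 15, D 8, E 9. D eliminated.
Round 4: B 20, C 15, E 9. E eliminated.
Round 5: B 20, C 24. C has a majority (≥23).

C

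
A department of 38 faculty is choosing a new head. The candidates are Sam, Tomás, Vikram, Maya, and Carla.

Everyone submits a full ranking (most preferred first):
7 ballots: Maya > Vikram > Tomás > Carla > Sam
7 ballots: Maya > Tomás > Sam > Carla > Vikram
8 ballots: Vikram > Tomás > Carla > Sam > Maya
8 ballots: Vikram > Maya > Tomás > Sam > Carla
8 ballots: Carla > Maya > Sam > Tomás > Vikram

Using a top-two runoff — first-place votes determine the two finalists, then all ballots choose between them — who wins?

Maya

Round 1 first-place votes: Sam 0, Tomás 0, Vikram 16, Maya 14, Carla 8. Vikram and Maya advance.
Runoff: Vikram is ranked above Maya on 16 ballots, Maya above Vikram on 22.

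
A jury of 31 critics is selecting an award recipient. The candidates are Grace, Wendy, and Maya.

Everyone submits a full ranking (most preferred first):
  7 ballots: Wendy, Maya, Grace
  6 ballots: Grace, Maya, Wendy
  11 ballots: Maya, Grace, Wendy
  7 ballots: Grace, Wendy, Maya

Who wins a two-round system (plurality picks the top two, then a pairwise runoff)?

Maya

Round 1 first-place votes: Grace 13, Wendy 7, Maya 11. Grace and Maya advance.
Runoff: Grace is ranked above Maya on 13 ballots, Maya above Grace on 18.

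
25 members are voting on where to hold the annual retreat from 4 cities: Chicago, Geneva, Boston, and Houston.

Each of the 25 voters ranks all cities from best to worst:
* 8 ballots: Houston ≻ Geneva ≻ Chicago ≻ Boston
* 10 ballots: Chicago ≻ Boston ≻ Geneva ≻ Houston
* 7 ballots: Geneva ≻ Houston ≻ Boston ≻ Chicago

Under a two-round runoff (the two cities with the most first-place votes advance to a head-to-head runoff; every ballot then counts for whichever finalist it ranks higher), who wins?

Round 1 first-place votes: Chicago 10, Geneva 7, Boston 0, Houston 8. Chicago and Houston advance.
Runoff: Chicago is ranked above Houston on 10 ballots, Houston above Chicago on 15.

Houston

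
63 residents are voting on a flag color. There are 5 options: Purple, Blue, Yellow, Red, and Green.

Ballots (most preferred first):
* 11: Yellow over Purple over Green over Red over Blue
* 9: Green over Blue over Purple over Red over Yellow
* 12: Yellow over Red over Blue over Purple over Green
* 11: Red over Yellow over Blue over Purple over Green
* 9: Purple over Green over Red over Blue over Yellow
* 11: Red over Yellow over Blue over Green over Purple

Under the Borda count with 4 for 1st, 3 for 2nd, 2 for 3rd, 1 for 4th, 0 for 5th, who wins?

Purple: 11×3 + 9×2 + 12×1 + 11×1 + 9×4 + 11×0 = 110
Blue: 11×0 + 9×3 + 12×2 + 11×2 + 9×1 + 11×2 = 104
Yellow: 11×4 + 9×0 + 12×4 + 11×3 + 9×0 + 11×3 = 158
Red: 11×1 + 9×1 + 12×3 + 11×4 + 9×2 + 11×4 = 162
Green: 11×2 + 9×4 + 12×0 + 11×0 + 9×3 + 11×1 = 96

Red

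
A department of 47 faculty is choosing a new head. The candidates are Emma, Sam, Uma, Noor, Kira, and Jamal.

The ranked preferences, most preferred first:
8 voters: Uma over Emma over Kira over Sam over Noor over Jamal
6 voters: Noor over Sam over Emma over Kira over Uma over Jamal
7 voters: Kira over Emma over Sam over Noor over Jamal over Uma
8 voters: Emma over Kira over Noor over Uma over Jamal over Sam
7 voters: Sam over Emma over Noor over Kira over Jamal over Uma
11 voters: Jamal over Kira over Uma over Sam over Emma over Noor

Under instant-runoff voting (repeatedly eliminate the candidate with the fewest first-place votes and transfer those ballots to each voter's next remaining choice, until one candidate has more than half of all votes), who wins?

Round 1: Emma 8, Sam 7, Uma 8, Noor 6, Kira 7, Jamal 11. Noor eliminated.
Round 2: Emma 8, Sam 13, Uma 8, Kira 7, Jamal 11. Kira eliminated.
Round 3: Emma 15, Sam 13, Uma 8, Jamal 11. Uma eliminated.
Round 4: Emma 23, Sam 13, Jamal 11. Jamal eliminated.
Round 5: Emma 23, Sam 24. Sam has a majority (≥24).

Sam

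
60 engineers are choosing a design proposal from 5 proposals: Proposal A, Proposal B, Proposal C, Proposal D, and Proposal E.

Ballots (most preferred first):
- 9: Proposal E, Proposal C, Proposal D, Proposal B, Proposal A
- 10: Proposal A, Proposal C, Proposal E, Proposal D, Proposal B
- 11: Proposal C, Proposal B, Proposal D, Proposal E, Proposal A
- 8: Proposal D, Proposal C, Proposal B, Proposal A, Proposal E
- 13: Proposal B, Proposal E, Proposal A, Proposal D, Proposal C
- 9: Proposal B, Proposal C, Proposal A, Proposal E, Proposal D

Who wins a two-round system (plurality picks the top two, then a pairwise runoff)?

Round 1 first-place votes: Proposal A 10, Proposal B 22, Proposal C 11, Proposal D 8, Proposal E 9. Proposal B and Proposal C advance.
Runoff: Proposal B is ranked above Proposal C on 22 ballots, Proposal C above Proposal B on 38.

Proposal C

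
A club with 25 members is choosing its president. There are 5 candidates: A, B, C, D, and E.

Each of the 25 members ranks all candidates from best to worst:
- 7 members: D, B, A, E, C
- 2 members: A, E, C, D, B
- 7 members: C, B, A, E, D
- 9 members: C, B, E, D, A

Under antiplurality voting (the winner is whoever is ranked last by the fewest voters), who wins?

E

Last-place votes: A 9, B 2, C 7, D 7, E 0.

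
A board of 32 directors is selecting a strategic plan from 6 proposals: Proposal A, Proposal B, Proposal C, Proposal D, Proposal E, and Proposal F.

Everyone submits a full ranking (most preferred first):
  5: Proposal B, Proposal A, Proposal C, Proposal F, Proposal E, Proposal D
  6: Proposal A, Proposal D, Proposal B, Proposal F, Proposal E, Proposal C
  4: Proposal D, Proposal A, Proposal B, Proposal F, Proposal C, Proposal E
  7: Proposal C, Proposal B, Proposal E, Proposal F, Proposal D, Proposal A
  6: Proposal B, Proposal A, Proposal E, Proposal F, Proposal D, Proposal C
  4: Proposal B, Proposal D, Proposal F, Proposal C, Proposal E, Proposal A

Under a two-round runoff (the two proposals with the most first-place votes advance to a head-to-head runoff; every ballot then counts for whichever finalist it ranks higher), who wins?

Round 1 first-place votes: Proposal A 6, Proposal B 15, Proposal C 7, Proposal D 4, Proposal E 0, Proposal F 0. Proposal B and Proposal C advance.
Runoff: Proposal B is ranked above Proposal C on 25 ballots, Proposal C above Proposal B on 7.

Proposal B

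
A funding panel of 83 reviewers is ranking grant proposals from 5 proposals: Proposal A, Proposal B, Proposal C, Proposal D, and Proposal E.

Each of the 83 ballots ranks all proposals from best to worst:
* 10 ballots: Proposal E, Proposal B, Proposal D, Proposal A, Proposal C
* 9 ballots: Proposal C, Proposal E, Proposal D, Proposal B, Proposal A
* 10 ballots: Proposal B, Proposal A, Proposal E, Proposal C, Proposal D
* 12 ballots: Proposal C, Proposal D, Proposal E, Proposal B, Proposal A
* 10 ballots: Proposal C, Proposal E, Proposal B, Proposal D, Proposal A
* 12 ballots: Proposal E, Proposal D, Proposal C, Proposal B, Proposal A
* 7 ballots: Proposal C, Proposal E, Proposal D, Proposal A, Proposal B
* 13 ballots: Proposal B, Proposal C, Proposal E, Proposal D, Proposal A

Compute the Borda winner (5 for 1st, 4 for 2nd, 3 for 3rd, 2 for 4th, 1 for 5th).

Proposal A: 10×2 + 9×1 + 10×4 + 12×1 + 10×1 + 12×1 + 7×2 + 13×1 = 130
Proposal B: 10×4 + 9×2 + 10×5 + 12×2 + 10×3 + 12×2 + 7×1 + 13×5 = 258
Proposal C: 10×1 + 9×5 + 10×2 + 12×5 + 10×5 + 12×3 + 7×5 + 13×4 = 308
Proposal D: 10×3 + 9×3 + 10×1 + 12×4 + 10×2 + 12×4 + 7×3 + 13×2 = 230
Proposal E: 10×5 + 9×4 + 10×3 + 12×3 + 10×4 + 12×5 + 7×4 + 13×3 = 319

Proposal E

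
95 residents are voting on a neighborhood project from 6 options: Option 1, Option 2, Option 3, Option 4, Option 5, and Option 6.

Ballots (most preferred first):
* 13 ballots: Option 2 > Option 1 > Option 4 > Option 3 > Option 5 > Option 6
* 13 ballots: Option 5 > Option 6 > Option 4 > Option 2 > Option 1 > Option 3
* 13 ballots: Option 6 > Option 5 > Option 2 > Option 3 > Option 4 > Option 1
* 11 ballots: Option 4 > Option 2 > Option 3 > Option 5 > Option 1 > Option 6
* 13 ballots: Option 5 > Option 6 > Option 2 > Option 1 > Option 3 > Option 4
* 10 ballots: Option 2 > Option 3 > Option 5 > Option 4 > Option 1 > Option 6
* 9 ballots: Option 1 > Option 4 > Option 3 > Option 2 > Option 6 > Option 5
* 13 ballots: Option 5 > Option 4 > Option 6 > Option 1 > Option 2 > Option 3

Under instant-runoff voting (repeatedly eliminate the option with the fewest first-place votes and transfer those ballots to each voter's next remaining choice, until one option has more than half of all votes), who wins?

Round 1: Option 1 9, Option 2 23, Option 3 0, Option 4 11, Option 5 39, Option 6 13. Option 3 eliminated.
Round 2: Option 1 9, Option 2 23, Option 4 11, Option 5 39, Option 6 13. Option 1 eliminated.
Round 3: Option 2 23, Option 4 20, Option 5 39, Option 6 13. Option 6 eliminated.
Round 4: Option 2 23, Option 4 20, Option 5 52. Option 5 has a majority (≥48).

Option 5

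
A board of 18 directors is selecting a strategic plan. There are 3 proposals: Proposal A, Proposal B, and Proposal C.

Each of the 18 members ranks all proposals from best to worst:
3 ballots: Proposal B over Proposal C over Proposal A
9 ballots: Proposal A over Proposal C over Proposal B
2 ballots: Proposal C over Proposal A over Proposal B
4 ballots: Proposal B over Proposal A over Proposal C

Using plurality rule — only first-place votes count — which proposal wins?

Proposal A

First-place votes: Proposal A 9, Proposal B 7, Proposal C 2.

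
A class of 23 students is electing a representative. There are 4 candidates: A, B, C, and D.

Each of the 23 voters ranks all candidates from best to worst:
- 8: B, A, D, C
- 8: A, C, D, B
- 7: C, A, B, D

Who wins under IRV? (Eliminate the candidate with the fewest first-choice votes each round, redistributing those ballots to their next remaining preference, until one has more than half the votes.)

A

Round 1: A 8, B 8, C 7, D 0. D eliminated.
Round 2: A 8, B 8, C 7. C eliminated.
Round 3: A 15, B 8. A has a majority (≥12).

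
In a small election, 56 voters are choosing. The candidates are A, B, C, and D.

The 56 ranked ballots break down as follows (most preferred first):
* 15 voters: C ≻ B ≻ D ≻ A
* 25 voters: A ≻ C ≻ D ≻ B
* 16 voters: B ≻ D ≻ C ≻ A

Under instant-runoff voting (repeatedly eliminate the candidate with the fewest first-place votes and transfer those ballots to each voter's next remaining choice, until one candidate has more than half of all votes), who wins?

Round 1: A 25, B 16, C 15, D 0. D eliminated.
Round 2: A 25, B 16, C 15. C eliminated.
Round 3: A 25, B 31. B has a majority (≥29).

B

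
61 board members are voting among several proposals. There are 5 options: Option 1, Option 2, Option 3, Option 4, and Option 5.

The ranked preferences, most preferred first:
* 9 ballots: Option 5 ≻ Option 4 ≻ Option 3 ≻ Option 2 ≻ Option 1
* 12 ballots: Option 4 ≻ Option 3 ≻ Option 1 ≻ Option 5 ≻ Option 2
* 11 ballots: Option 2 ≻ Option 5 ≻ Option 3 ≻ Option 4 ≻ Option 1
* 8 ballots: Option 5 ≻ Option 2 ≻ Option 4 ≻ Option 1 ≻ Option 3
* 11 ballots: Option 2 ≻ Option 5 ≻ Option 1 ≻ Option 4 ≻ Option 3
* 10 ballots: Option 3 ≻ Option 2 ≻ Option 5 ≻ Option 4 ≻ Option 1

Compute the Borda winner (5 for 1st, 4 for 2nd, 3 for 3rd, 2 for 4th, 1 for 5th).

Option 5

Option 1: 9×1 + 12×3 + 11×1 + 8×2 + 11×3 + 10×1 = 115
Option 2: 9×2 + 12×1 + 11×5 + 8×4 + 11×5 + 10×4 = 212
Option 3: 9×3 + 12×4 + 11×3 + 8×1 + 11×1 + 10×5 = 177
Option 4: 9×4 + 12×5 + 11×2 + 8×3 + 11×2 + 10×2 = 184
Option 5: 9×5 + 12×2 + 11×4 + 8×5 + 11×4 + 10×3 = 227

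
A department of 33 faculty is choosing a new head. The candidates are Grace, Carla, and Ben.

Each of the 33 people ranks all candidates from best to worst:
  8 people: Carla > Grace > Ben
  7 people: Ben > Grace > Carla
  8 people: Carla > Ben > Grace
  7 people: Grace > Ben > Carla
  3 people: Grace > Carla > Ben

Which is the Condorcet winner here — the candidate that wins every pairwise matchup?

Grace

Grace vs Carla: 17–16
Grace vs Ben: 18–15
Grace beats every other candidate.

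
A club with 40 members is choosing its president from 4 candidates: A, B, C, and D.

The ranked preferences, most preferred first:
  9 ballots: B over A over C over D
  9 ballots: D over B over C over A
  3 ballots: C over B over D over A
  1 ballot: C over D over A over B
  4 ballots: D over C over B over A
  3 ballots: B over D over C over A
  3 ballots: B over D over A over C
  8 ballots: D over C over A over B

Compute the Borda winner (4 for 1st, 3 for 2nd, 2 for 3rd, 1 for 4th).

D

A: 9×3 + 9×1 + 3×1 + 1×2 + 4×1 + 3×1 + 3×2 + 8×2 = 70
B: 9×4 + 9×3 + 3×3 + 1×1 + 4×2 + 3×4 + 3×4 + 8×1 = 113
C: 9×2 + 9×2 + 3×4 + 1×4 + 4×3 + 3×2 + 3×1 + 8×3 = 97
D: 9×1 + 9×4 + 3×2 + 1×3 + 4×4 + 3×3 + 3×3 + 8×4 = 120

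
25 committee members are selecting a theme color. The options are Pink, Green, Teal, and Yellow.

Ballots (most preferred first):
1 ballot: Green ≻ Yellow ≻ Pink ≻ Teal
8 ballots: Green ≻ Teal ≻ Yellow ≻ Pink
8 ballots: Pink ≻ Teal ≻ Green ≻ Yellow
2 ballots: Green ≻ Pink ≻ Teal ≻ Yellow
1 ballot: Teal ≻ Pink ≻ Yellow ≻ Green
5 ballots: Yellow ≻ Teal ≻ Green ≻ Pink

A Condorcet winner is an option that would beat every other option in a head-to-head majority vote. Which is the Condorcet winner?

Teal

Teal vs Pink: 14–11
Teal vs Green: 14–11
Teal vs Yellow: 19–6
Teal beats every other option.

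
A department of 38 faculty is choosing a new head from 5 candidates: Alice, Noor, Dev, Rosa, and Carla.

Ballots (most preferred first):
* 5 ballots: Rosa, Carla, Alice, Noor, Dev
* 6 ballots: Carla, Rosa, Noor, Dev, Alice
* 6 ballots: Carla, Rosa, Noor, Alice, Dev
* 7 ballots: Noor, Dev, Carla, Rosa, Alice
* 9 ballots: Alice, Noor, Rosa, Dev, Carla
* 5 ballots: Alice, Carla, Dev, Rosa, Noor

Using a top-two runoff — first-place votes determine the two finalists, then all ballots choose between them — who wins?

Round 1 first-place votes: Alice 14, Noor 7, Dev 0, Rosa 5, Carla 12. Alice and Carla advance.
Runoff: Alice is ranked above Carla on 14 ballots, Carla above Alice on 24.

Carla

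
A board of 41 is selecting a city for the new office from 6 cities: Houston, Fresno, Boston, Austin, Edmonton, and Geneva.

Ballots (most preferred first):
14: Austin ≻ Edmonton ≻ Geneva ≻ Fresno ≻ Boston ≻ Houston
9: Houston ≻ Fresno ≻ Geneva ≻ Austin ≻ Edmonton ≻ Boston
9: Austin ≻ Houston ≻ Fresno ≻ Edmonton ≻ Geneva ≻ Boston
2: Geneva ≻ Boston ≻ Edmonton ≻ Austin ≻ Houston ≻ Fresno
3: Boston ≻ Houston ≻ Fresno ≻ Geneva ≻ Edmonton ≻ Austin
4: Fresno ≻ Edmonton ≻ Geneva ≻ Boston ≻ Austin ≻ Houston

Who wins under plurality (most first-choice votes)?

Austin

First-place votes: Houston 9, Fresno 4, Boston 3, Austin 23, Edmonton 0, Geneva 2.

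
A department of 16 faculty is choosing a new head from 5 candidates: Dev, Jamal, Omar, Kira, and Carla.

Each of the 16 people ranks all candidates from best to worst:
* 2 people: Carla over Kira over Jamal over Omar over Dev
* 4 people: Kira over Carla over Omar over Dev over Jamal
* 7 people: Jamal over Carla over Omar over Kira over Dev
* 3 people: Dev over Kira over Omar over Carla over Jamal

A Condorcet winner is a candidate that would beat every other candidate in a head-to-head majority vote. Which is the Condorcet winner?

Carla

Carla vs Dev: 13–3
Carla vs Jamal: 9–7
Carla vs Omar: 13–3
Carla vs Kira: 9–7
Carla beats every other candidate.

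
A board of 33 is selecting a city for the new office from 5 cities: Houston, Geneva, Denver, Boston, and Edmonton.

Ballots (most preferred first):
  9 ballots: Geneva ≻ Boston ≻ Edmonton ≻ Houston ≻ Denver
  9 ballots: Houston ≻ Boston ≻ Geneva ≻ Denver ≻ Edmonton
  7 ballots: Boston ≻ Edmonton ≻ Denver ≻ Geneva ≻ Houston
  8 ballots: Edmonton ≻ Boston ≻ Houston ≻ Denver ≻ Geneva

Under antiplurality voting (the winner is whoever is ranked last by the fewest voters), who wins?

Last-place votes: Houston 7, Geneva 8, Denver 9, Boston 0, Edmonton 9.

Boston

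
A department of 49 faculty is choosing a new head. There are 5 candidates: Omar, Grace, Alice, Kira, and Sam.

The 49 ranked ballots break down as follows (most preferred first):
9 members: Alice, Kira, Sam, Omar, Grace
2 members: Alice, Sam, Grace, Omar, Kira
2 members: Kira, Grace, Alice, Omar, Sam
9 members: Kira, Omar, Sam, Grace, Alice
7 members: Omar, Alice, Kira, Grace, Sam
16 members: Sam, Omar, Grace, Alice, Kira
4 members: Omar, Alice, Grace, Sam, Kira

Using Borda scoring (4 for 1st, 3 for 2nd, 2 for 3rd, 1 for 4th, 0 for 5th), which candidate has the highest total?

Omar: 9×1 + 2×1 + 2×1 + 9×3 + 7×4 + 16×3 + 4×4 = 132
Grace: 9×0 + 2×2 + 2×3 + 9×1 + 7×1 + 16×2 + 4×2 = 66
Alice: 9×4 + 2×4 + 2×2 + 9×0 + 7×3 + 16×1 + 4×3 = 97
Kira: 9×3 + 2×0 + 2×4 + 9×4 + 7×2 + 16×0 + 4×0 = 85
Sam: 9×2 + 2×3 + 2×0 + 9×2 + 7×0 + 16×4 + 4×1 = 110

Omar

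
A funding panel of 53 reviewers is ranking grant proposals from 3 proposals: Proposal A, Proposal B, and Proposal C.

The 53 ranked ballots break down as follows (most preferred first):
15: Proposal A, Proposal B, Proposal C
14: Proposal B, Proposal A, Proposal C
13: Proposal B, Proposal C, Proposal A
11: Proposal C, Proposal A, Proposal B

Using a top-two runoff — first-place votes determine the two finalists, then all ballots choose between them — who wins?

Round 1 first-place votes: Proposal A 15, Proposal B 27, Proposal C 11. Proposal B and Proposal A advance.
Runoff: Proposal B is ranked above Proposal A on 27 ballots, Proposal A above Proposal B on 26.

Proposal B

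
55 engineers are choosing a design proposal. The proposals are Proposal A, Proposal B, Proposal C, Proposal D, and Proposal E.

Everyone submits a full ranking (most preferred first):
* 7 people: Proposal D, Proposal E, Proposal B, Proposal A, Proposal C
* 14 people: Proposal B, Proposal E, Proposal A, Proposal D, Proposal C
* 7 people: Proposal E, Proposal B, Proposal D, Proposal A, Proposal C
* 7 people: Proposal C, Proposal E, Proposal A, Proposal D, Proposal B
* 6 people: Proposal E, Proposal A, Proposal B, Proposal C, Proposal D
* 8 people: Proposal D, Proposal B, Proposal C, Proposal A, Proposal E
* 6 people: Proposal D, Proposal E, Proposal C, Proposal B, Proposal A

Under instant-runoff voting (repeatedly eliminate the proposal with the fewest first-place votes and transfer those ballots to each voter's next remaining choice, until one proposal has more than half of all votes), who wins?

Proposal E

Round 1: Proposal A 0, Proposal B 14, Proposal C 7, Proposal D 21, Proposal E 13. Proposal A eliminated.
Round 2: Proposal B 14, Proposal C 7, Proposal D 21, Proposal E 13. Proposal C eliminated.
Round 3: Proposal B 14, Proposal D 21, Proposal E 20. Proposal B eliminated.
Round 4: Proposal D 21, Proposal E 34. Proposal E has a majority (≥28).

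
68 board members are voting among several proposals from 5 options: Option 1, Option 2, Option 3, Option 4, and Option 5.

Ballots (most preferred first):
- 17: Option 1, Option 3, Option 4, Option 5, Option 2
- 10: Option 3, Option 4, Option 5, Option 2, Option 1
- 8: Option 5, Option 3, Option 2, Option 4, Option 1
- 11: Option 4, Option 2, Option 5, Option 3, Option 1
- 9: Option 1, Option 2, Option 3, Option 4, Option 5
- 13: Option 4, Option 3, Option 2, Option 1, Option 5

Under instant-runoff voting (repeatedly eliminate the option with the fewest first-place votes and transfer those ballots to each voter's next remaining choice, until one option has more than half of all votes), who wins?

Option 4

Round 1: Option 1 26, Option 2 0, Option 3 10, Option 4 24, Option 5 8. Option 2 eliminated.
Round 2: Option 1 26, Option 3 10, Option 4 24, Option 5 8. Option 5 eliminated.
Round 3: Option 1 26, Option 3 18, Option 4 24. Option 3 eliminated.
Round 4: Option 1 26, Option 4 42. Option 4 has a majority (≥35).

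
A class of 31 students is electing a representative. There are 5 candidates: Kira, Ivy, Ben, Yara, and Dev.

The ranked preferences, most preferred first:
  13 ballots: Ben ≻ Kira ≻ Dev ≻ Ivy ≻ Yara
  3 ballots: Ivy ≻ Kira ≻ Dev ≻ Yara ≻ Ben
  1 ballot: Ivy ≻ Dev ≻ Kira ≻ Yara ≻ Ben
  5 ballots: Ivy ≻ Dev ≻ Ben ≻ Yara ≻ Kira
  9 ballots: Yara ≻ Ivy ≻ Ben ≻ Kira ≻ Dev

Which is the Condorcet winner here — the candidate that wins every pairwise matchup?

Ivy

Ivy vs Kira: 18–13
Ivy vs Ben: 18–13
Ivy vs Yara: 22–9
Ivy vs Dev: 18–13
Ivy beats every other candidate.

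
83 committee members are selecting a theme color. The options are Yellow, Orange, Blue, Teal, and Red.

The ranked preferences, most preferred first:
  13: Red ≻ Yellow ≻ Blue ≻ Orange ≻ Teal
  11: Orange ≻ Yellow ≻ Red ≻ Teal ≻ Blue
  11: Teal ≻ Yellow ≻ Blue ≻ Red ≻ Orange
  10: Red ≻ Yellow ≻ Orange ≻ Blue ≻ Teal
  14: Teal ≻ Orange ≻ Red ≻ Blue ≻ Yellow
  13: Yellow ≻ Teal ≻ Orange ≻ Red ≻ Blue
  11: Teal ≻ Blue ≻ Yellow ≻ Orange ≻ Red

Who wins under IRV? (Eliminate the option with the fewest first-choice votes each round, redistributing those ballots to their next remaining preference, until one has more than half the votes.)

Round 1: Yellow 13, Orange 11, Blue 0, Teal 36, Red 23. Blue eliminated.
Round 2: Yellow 13, Orange 11, Teal 36, Red 23. Orange eliminated.
Round 3: Yellow 24, Teal 36, Red 23. Red eliminated.
Round 4: Yellow 47, Teal 36. Yellow has a majority (≥42).

Yellow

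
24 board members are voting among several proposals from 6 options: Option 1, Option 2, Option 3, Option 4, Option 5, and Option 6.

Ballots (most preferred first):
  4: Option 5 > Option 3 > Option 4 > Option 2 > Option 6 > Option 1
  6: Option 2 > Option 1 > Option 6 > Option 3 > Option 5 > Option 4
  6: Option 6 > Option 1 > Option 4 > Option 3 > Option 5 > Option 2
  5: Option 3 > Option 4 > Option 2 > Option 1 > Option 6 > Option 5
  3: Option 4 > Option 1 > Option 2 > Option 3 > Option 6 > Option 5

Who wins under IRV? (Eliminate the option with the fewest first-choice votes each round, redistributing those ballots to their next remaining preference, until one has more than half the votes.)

Option 3

Round 1: Option 1 0, Option 2 6, Option 3 5, Option 4 3, Option 5 4, Option 6 6. Option 1 eliminated.
Round 2: Option 2 6, Option 3 5, Option 4 3, Option 5 4, Option 6 6. Option 4 eliminated.
Round 3: Option 2 9, Option 3 5, Option 5 4, Option 6 6. Option 5 eliminated.
Round 4: Option 2 9, Option 3 9, Option 6 6. Option 6 eliminated.
Round 5: Option 2 9, Option 3 15. Option 3 has a majority (≥13).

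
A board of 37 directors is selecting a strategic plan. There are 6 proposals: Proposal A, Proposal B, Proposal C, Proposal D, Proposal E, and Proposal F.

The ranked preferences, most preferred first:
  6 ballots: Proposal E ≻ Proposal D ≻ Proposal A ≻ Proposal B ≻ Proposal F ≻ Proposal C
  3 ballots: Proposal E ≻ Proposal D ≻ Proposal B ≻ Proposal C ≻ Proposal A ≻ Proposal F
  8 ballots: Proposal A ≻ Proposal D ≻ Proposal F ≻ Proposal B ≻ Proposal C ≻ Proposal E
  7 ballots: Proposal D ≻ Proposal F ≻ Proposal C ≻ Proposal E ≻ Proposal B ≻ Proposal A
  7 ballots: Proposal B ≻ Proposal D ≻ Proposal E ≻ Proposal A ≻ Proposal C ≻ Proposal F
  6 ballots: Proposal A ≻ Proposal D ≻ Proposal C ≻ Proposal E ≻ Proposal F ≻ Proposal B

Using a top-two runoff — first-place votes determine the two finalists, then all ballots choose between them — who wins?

Round 1 first-place votes: Proposal A 14, Proposal B 7, Proposal C 0, Proposal D 7, Proposal E 9, Proposal F 0. Proposal A and Proposal E advance.
Runoff: Proposal A is ranked above Proposal E on 14 ballots, Proposal E above Proposal A on 23.

Proposal E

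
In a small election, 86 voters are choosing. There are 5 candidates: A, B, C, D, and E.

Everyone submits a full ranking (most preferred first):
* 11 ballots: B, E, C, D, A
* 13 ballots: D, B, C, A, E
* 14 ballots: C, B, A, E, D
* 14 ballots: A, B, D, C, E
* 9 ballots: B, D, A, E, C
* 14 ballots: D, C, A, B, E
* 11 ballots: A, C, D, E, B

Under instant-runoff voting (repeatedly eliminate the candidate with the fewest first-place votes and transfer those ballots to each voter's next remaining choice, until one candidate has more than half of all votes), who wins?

B

Round 1: A 25, B 20, C 14, D 27, E 0. E eliminated.
Round 2: A 25, B 20, C 14, D 27. C eliminated.
Round 3: A 25, B 34, D 27. A eliminated.
Round 4: B 48, D 38. B has a majority (≥44).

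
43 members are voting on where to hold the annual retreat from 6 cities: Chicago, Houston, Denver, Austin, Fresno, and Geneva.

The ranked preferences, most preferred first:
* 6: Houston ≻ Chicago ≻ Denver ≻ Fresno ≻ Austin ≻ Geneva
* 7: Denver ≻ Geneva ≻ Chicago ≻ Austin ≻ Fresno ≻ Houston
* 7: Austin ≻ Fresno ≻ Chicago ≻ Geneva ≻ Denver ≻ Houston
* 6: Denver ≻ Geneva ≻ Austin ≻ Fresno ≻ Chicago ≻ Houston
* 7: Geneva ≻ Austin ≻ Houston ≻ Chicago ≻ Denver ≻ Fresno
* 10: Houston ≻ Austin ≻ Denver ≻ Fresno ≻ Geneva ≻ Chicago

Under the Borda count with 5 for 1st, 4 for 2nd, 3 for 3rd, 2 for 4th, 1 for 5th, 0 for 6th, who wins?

Chicago: 6×4 + 7×3 + 7×3 + 6×1 + 7×2 + 10×0 = 86
Houston: 6×5 + 7×0 + 7×0 + 6×0 + 7×3 + 10×5 = 101
Denver: 6×3 + 7×5 + 7×1 + 6×5 + 7×1 + 10×3 = 127
Austin: 6×1 + 7×2 + 7×5 + 6×3 + 7×4 + 10×4 = 141
Fresno: 6×2 + 7×1 + 7×4 + 6×2 + 7×0 + 10×2 = 79
Geneva: 6×0 + 7×4 + 7×2 + 6×4 + 7×5 + 10×1 = 111

Austin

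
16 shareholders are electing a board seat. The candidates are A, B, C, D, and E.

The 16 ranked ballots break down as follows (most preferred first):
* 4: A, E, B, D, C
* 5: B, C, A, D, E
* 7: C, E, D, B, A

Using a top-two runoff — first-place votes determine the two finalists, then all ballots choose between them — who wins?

B

Round 1 first-place votes: A 4, B 5, C 7, D 0, E 0. C and B advance.
Runoff: C is ranked above B on 7 ballots, B above C on 9.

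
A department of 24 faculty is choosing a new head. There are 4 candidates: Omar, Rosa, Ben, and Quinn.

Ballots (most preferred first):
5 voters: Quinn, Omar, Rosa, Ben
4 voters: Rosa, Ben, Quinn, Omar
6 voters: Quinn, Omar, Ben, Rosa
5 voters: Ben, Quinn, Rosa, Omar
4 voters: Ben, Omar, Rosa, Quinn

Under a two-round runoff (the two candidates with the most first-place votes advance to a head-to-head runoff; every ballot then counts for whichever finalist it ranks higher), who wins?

Ben

Round 1 first-place votes: Omar 0, Rosa 4, Ben 9, Quinn 11. Quinn and Ben advance.
Runoff: Quinn is ranked above Ben on 11 ballots, Ben above Quinn on 13.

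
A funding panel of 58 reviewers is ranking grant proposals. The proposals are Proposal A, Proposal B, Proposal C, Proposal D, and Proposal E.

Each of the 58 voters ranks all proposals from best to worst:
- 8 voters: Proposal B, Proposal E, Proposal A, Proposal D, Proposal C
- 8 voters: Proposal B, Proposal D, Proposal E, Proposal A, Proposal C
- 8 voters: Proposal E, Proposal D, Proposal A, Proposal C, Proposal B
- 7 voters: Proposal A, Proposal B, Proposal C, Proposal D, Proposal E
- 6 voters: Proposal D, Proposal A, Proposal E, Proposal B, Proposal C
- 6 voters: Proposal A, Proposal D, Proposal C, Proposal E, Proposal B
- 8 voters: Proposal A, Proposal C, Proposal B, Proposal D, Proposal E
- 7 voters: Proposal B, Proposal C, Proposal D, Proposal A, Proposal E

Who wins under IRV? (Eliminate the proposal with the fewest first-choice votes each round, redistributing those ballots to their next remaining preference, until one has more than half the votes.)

Proposal A

Round 1: Proposal A 21, Proposal B 23, Proposal C 0, Proposal D 6, Proposal E 8. Proposal C eliminated.
Round 2: Proposal A 21, Proposal B 23, Proposal D 6, Proposal E 8. Proposal D eliminated.
Round 3: Proposal A 27, Proposal B 23, Proposal E 8. Proposal E eliminated.
Round 4: Proposal A 35, Proposal B 23. Proposal A has a majority (≥30).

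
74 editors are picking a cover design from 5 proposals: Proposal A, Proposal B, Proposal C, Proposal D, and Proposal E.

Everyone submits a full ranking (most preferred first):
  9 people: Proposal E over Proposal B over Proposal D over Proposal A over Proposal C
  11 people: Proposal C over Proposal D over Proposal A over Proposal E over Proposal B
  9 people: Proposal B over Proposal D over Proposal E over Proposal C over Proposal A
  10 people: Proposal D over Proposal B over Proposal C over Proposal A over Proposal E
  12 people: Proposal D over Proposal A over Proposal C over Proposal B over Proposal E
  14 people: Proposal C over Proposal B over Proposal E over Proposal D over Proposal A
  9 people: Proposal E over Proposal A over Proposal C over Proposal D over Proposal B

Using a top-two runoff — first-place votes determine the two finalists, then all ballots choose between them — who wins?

Round 1 first-place votes: Proposal A 0, Proposal B 9, Proposal C 25, Proposal D 22, Proposal E 18. Proposal C and Proposal D advance.
Runoff: Proposal C is ranked above Proposal D on 34 ballots, Proposal D above Proposal C on 40.

Proposal D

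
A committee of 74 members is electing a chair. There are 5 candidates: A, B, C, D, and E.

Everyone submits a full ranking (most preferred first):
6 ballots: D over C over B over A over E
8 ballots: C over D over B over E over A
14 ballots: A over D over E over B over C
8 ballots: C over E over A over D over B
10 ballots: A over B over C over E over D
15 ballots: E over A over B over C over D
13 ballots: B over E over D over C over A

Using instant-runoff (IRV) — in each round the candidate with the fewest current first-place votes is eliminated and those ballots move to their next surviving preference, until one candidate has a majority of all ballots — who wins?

Round 1: A 24, B 13, C 16, D 6, E 15. D eliminated.
Round 2: A 24, B 13, C 22, E 15. B eliminated.
Round 3: A 24, C 22, E 28. C eliminated.
Round 4: A 30, E 44. E has a majority (≥38).

E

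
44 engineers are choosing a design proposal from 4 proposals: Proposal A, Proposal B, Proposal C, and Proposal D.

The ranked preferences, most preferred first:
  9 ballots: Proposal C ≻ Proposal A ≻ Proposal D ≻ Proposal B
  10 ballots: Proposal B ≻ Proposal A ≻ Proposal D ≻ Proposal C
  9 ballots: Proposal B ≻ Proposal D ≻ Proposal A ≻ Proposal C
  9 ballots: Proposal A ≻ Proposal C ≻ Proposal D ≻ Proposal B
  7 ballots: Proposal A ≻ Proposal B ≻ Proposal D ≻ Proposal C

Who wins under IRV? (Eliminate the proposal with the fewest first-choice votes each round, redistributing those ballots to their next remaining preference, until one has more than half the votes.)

Proposal A

Round 1: Proposal A 16, Proposal B 19, Proposal C 9, Proposal D 0. Proposal D eliminated.
Round 2: Proposal A 16, Proposal B 19, Proposal C 9. Proposal C eliminated.
Round 3: Proposal A 25, Proposal B 19. Proposal A has a majority (≥23).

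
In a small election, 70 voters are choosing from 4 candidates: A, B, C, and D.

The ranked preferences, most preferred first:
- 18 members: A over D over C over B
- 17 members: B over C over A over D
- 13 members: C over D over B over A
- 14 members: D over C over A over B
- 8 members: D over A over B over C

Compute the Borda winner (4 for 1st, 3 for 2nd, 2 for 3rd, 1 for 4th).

A: 18×4 + 17×2 + 13×1 + 14×2 + 8×3 = 171
B: 18×1 + 17×4 + 13×2 + 14×1 + 8×2 = 142
C: 18×2 + 17×3 + 13×4 + 14×3 + 8×1 = 189
D: 18×3 + 17×1 + 13×3 + 14×4 + 8×4 = 198

D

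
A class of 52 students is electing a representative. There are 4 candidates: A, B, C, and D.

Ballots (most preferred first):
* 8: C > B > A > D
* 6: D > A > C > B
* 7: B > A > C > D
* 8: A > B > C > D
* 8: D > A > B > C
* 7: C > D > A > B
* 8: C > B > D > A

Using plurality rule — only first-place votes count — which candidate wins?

First-place votes: A 8, B 7, C 23, D 14.

C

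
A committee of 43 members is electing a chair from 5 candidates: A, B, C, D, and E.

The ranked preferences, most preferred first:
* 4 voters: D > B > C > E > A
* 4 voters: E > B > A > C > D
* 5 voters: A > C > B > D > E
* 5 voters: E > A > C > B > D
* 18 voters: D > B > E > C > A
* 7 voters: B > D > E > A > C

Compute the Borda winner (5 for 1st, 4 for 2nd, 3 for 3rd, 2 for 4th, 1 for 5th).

B

A: 4×1 + 4×3 + 5×5 + 5×4 + 18×1 + 7×2 = 93
B: 4×4 + 4×4 + 5×3 + 5×2 + 18×4 + 7×5 = 164
C: 4×3 + 4×2 + 5×4 + 5×3 + 18×2 + 7×1 = 98
D: 4×5 + 4×1 + 5×2 + 5×1 + 18×5 + 7×4 = 157
E: 4×2 + 4×5 + 5×1 + 5×5 + 18×3 + 7×3 = 133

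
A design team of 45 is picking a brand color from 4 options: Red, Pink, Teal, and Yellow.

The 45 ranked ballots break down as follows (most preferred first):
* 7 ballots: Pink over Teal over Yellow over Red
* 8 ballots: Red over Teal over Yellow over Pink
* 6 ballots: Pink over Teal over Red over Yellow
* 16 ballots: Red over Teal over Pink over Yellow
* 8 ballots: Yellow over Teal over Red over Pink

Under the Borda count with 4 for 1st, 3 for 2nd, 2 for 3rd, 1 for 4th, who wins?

Red: 7×1 + 8×4 + 6×2 + 16×4 + 8×2 = 131
Pink: 7×4 + 8×1 + 6×4 + 16×2 + 8×1 = 100
Teal: 7×3 + 8×3 + 6×3 + 16×3 + 8×3 = 135
Yellow: 7×2 + 8×2 + 6×1 + 16×1 + 8×4 = 84

Teal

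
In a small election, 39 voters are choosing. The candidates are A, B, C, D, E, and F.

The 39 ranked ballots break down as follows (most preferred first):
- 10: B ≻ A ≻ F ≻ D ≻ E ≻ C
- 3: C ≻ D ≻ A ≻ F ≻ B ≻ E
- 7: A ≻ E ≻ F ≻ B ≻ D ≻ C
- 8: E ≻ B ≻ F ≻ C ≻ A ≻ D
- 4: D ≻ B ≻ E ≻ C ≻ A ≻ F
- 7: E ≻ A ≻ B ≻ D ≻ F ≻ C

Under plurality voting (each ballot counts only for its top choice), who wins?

E

First-place votes: A 7, B 10, C 3, D 4, E 15, F 0.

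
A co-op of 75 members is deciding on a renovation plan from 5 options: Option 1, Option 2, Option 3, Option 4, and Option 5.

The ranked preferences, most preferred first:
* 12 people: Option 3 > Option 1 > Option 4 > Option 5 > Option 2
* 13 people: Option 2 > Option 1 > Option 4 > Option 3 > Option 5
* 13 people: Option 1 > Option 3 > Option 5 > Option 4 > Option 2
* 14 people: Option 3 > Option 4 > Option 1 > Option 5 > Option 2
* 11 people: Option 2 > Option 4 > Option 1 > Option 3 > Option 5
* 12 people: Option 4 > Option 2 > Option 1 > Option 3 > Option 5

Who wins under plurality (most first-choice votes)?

Option 3

First-place votes: Option 1 13, Option 2 24, Option 3 26, Option 4 12, Option 5 0.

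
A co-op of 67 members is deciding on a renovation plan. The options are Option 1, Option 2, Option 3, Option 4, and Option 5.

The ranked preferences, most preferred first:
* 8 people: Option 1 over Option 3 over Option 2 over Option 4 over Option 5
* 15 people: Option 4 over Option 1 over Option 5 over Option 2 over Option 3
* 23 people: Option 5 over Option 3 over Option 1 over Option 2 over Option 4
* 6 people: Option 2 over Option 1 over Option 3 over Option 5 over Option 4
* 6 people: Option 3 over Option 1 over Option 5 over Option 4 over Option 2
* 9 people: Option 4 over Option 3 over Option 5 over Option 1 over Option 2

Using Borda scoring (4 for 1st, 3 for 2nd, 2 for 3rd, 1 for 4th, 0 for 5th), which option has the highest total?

Option 1

Option 1: 8×4 + 15×3 + 23×2 + 6×3 + 6×3 + 9×1 = 168
Option 2: 8×2 + 15×1 + 23×1 + 6×4 + 6×0 + 9×0 = 78
Option 3: 8×3 + 15×0 + 23×3 + 6×2 + 6×4 + 9×3 = 156
Option 4: 8×1 + 15×4 + 23×0 + 6×0 + 6×1 + 9×4 = 110
Option 5: 8×0 + 15×2 + 23×4 + 6×1 + 6×2 + 9×2 = 158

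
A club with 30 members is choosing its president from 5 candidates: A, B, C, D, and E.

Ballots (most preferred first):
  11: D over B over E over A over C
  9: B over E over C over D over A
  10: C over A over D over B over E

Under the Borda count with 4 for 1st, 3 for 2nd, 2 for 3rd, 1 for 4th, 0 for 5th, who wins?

B

A: 11×1 + 9×0 + 10×3 = 41
B: 11×3 + 9×4 + 10×1 = 79
C: 11×0 + 9×2 + 10×4 = 58
D: 11×4 + 9×1 + 10×2 = 73
E: 11×2 + 9×3 + 10×0 = 49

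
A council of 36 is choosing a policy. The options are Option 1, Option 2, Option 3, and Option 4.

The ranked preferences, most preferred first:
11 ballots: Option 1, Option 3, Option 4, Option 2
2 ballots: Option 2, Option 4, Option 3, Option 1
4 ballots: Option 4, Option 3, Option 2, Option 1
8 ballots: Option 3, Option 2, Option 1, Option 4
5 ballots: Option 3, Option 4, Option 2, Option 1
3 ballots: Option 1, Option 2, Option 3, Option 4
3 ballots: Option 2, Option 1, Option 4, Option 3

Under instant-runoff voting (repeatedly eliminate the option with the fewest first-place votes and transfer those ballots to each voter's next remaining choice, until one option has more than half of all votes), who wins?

Option 3

Round 1: Option 1 14, Option 2 5, Option 3 13, Option 4 4. Option 4 eliminated.
Round 2: Option 1 14, Option 2 5, Option 3 17. Option 2 eliminated.
Round 3: Option 1 17, Option 3 19. Option 3 has a majority (≥19).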